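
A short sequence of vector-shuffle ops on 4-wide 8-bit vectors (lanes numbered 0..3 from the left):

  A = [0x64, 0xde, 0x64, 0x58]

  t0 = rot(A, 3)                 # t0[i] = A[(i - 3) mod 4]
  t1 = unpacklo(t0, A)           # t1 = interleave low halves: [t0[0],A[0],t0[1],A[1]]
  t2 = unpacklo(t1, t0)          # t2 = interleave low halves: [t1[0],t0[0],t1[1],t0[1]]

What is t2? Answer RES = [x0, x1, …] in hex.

RES = [0xde, 0xde, 0x64, 0x64]

t0 = [0xde, 0x64, 0x58, 0x64]
t1 = [0xde, 0x64, 0x64, 0xde]
t2 = [0xde, 0xde, 0x64, 0x64]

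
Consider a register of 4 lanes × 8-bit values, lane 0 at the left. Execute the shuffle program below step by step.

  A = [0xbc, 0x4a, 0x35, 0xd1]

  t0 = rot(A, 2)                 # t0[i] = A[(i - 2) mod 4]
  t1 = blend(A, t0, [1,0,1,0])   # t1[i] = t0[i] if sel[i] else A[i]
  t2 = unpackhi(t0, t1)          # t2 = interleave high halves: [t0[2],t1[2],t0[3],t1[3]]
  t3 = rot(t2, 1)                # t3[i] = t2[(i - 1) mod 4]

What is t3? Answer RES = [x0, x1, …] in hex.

  t0: 35 d1 bc 4a
  t1: 35 4a bc d1
  t2: bc bc 4a d1
  t3: d1 bc bc 4a

RES = [0xd1, 0xbc, 0xbc, 0x4a]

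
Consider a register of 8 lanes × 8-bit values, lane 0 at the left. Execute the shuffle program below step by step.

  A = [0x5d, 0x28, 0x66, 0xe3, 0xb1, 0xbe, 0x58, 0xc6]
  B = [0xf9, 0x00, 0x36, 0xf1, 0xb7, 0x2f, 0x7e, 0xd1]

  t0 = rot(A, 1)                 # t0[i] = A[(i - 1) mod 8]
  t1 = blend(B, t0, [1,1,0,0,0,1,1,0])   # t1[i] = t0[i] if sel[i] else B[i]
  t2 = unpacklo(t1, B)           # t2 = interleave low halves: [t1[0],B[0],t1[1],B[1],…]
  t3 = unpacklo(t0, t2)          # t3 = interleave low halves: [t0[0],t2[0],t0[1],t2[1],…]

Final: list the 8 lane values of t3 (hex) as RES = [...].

RES = [ 0xc6  0xc6  0x5d  0xf9  0x28  0x5d  0x66  0x00 ]

→ t0 |c6|5d|28|66|e3|b1|be|58|
→ t1 |c6|5d|36|f1|b7|b1|be|d1|
→ t2 |c6|f9|5d|00|36|36|f1|f1|
→ t3 |c6|c6|5d|f9|28|5d|66|00|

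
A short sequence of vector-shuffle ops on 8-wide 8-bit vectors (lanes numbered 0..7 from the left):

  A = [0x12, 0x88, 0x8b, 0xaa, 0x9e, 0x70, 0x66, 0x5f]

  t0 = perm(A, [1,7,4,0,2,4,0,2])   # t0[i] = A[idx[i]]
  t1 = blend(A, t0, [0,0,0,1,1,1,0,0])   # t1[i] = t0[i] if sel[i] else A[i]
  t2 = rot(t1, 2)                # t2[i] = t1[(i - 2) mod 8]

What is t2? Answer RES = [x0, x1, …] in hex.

RES = [0x66, 0x5f, 0x12, 0x88, 0x8b, 0x12, 0x8b, 0x9e]

t0 = [0x88, 0x5f, 0x9e, 0x12, 0x8b, 0x9e, 0x12, 0x8b]
t1 = [0x12, 0x88, 0x8b, 0x12, 0x8b, 0x9e, 0x66, 0x5f]
t2 = [0x66, 0x5f, 0x12, 0x88, 0x8b, 0x12, 0x8b, 0x9e]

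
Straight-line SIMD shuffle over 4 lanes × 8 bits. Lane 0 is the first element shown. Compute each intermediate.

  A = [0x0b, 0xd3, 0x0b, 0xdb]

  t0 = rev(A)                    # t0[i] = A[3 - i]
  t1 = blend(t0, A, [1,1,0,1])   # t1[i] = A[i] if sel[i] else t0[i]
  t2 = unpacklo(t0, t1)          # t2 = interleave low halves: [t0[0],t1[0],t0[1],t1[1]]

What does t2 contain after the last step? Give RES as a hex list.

t0 = [0xdb, 0x0b, 0xd3, 0x0b]
t1 = [0x0b, 0xd3, 0xd3, 0xdb]
t2 = [0xdb, 0x0b, 0x0b, 0xd3]

RES = [ 0xdb  0x0b  0x0b  0xd3 ]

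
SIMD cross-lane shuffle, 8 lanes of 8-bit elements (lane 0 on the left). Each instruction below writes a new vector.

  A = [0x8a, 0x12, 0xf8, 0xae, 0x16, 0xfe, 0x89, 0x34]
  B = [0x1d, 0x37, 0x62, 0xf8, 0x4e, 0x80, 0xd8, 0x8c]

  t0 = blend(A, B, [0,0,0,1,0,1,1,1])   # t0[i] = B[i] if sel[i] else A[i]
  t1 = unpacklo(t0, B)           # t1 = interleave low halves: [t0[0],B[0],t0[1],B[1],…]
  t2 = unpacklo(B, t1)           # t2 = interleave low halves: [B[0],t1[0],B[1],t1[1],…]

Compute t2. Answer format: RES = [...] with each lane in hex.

→ t0 |8a|12|f8|f8|16|80|d8|8c|
→ t1 |8a|1d|12|37|f8|62|f8|f8|
→ t2 |1d|8a|37|1d|62|12|f8|37|

RES = [0x1d, 0x8a, 0x37, 0x1d, 0x62, 0x12, 0xf8, 0x37]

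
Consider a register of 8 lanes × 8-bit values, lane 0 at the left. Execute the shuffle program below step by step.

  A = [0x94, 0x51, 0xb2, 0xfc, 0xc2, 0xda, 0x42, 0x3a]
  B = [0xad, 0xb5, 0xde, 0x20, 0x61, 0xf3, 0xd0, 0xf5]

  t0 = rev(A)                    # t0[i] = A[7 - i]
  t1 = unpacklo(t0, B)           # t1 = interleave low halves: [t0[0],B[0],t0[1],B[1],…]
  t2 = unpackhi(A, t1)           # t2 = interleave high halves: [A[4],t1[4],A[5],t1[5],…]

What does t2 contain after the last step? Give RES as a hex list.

RES = [0xc2, 0xda, 0xda, 0xde, 0x42, 0xc2, 0x3a, 0x20]

  t0: 3a 42 da c2 fc b2 51 94
  t1: 3a ad 42 b5 da de c2 20
  t2: c2 da da de 42 c2 3a 20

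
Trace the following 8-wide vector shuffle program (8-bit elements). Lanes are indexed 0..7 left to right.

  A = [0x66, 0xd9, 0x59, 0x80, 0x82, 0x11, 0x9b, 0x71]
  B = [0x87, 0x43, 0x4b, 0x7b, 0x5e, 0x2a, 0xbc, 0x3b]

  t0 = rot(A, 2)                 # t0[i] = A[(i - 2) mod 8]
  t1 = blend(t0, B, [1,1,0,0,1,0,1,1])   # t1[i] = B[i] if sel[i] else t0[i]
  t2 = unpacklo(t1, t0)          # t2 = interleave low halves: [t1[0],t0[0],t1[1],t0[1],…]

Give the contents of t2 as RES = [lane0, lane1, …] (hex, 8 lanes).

→ t0 |9b|71|66|d9|59|80|82|11|
→ t1 |87|43|66|d9|5e|80|bc|3b|
→ t2 |87|9b|43|71|66|66|d9|d9|

RES = [ 0x87  0x9b  0x43  0x71  0x66  0x66  0xd9  0xd9 ]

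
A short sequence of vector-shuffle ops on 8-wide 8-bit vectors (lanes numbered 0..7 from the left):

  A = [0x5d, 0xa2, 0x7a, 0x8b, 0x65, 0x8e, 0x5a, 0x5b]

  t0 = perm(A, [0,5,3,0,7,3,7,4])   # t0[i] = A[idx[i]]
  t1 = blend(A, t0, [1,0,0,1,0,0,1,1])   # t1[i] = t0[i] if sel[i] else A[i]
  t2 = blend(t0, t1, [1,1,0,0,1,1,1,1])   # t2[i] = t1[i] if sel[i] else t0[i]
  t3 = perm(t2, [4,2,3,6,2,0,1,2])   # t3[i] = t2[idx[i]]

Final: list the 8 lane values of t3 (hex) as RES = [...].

t0 = [0x5d, 0x8e, 0x8b, 0x5d, 0x5b, 0x8b, 0x5b, 0x65]
t1 = [0x5d, 0xa2, 0x7a, 0x5d, 0x65, 0x8e, 0x5b, 0x65]
t2 = [0x5d, 0xa2, 0x8b, 0x5d, 0x65, 0x8e, 0x5b, 0x65]
t3 = [0x65, 0x8b, 0x5d, 0x5b, 0x8b, 0x5d, 0xa2, 0x8b]

RES = [0x65, 0x8b, 0x5d, 0x5b, 0x8b, 0x5d, 0xa2, 0x8b]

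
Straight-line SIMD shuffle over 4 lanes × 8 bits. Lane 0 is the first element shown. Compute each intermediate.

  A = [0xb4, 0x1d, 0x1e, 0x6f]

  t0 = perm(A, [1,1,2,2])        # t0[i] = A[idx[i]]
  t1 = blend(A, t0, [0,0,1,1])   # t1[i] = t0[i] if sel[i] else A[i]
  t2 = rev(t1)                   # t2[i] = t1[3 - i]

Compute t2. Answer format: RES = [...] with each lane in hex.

RES = [0x1e, 0x1e, 0x1d, 0xb4]

t0 = [0x1d, 0x1d, 0x1e, 0x1e]
t1 = [0xb4, 0x1d, 0x1e, 0x1e]
t2 = [0x1e, 0x1e, 0x1d, 0xb4]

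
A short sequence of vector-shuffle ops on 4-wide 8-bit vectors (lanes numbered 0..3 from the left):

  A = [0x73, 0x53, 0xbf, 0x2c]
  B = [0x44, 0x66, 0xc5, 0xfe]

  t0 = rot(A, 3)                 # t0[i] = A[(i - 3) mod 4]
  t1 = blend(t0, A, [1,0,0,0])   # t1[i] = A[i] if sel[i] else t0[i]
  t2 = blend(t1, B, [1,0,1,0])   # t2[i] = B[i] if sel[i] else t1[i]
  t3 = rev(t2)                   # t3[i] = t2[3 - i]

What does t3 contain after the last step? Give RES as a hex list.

→ t0 |53|bf|2c|73|
→ t1 |73|bf|2c|73|
→ t2 |44|bf|c5|73|
→ t3 |73|c5|bf|44|

RES = [ 0x73  0xc5  0xbf  0x44 ]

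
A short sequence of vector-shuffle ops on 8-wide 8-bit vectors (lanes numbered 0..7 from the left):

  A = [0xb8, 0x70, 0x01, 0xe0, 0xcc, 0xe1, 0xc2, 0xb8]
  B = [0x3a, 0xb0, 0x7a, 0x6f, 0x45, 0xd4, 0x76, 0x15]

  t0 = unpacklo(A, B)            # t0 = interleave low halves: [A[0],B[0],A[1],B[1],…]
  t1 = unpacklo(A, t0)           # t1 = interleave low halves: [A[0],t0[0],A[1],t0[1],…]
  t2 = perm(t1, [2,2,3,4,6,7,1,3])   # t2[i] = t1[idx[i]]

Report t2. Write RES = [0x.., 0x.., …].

RES = [0x70, 0x70, 0x3a, 0x01, 0xe0, 0xb0, 0xb8, 0x3a]

t0 = [0xb8, 0x3a, 0x70, 0xb0, 0x01, 0x7a, 0xe0, 0x6f]
t1 = [0xb8, 0xb8, 0x70, 0x3a, 0x01, 0x70, 0xe0, 0xb0]
t2 = [0x70, 0x70, 0x3a, 0x01, 0xe0, 0xb0, 0xb8, 0x3a]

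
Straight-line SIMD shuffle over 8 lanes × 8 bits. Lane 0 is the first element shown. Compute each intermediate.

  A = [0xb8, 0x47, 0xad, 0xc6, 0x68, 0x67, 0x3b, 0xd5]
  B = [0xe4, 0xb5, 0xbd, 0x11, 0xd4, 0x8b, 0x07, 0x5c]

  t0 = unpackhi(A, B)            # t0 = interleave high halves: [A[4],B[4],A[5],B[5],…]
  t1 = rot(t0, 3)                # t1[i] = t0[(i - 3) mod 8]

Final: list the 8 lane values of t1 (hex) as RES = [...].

t0 = [0x68, 0xd4, 0x67, 0x8b, 0x3b, 0x07, 0xd5, 0x5c]
t1 = [0x07, 0xd5, 0x5c, 0x68, 0xd4, 0x67, 0x8b, 0x3b]

RES = [ 0x07  0xd5  0x5c  0x68  0xd4  0x67  0x8b  0x3b ]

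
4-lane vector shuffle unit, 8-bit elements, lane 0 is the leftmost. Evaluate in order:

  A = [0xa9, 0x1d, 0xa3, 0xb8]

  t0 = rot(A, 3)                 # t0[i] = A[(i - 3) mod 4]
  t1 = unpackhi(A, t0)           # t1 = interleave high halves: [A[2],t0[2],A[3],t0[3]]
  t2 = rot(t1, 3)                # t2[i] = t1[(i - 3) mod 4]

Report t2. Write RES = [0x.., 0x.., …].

  t0: 1d a3 b8 a9
  t1: a3 b8 b8 a9
  t2: b8 b8 a9 a3

RES = [0xb8, 0xb8, 0xa9, 0xa3]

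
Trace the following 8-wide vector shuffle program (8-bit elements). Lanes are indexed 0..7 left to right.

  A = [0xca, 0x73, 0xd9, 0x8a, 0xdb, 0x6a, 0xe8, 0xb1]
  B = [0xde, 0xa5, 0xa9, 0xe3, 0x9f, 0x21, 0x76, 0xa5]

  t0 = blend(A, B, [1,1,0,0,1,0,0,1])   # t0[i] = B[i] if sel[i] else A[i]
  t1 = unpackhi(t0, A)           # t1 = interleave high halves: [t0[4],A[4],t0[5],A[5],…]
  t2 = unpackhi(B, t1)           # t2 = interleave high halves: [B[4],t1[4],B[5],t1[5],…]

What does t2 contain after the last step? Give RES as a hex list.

RES = [0x9f, 0xe8, 0x21, 0xe8, 0x76, 0xa5, 0xa5, 0xb1]

  t0: de a5 d9 8a 9f 6a e8 a5
  t1: 9f db 6a 6a e8 e8 a5 b1
  t2: 9f e8 21 e8 76 a5 a5 b1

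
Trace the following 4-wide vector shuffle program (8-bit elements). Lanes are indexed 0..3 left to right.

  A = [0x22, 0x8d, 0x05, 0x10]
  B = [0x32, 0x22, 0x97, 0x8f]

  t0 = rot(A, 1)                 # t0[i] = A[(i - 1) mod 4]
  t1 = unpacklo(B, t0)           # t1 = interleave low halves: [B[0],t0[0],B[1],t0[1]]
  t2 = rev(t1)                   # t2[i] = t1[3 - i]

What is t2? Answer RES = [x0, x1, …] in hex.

  t0: 10 22 8d 05
  t1: 32 10 22 22
  t2: 22 22 10 32

RES = [ 0x22  0x22  0x10  0x32 ]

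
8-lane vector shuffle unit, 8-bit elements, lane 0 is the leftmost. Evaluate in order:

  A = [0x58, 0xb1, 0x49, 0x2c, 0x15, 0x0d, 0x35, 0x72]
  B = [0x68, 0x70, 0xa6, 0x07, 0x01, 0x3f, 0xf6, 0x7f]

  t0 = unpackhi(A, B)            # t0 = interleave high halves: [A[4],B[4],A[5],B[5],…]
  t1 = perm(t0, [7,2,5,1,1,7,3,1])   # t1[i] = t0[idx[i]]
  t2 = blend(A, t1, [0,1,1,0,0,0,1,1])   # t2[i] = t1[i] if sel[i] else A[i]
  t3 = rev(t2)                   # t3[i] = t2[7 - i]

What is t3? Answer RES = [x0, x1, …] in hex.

t0 = [0x15, 0x01, 0x0d, 0x3f, 0x35, 0xf6, 0x72, 0x7f]
t1 = [0x7f, 0x0d, 0xf6, 0x01, 0x01, 0x7f, 0x3f, 0x01]
t2 = [0x58, 0x0d, 0xf6, 0x2c, 0x15, 0x0d, 0x3f, 0x01]
t3 = [0x01, 0x3f, 0x0d, 0x15, 0x2c, 0xf6, 0x0d, 0x58]

RES = [ 0x01  0x3f  0x0d  0x15  0x2c  0xf6  0x0d  0x58 ]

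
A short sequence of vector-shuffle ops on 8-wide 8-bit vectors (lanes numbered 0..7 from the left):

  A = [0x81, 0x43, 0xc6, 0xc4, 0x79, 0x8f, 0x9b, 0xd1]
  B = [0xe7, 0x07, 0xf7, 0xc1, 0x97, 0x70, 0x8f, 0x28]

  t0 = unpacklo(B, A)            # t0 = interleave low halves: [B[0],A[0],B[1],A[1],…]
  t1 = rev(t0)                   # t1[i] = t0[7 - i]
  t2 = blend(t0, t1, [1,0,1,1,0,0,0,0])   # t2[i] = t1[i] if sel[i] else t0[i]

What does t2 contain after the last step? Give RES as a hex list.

RES = [ 0xc4  0x81  0xc6  0xf7  0xf7  0xc6  0xc1  0xc4 ]

t0 = [0xe7, 0x81, 0x07, 0x43, 0xf7, 0xc6, 0xc1, 0xc4]
t1 = [0xc4, 0xc1, 0xc6, 0xf7, 0x43, 0x07, 0x81, 0xe7]
t2 = [0xc4, 0x81, 0xc6, 0xf7, 0xf7, 0xc6, 0xc1, 0xc4]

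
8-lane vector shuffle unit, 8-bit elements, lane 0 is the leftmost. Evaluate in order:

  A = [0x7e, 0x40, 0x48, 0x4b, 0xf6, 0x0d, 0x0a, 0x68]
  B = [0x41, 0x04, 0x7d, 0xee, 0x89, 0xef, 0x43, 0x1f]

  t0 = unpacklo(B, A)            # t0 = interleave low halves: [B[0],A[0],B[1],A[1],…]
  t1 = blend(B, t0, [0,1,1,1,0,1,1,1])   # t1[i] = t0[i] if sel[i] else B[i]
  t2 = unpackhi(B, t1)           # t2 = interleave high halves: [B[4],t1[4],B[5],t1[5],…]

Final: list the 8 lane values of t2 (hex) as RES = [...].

→ t0 |41|7e|04|40|7d|48|ee|4b|
→ t1 |41|7e|04|40|89|48|ee|4b|
→ t2 |89|89|ef|48|43|ee|1f|4b|

RES = [0x89, 0x89, 0xef, 0x48, 0x43, 0xee, 0x1f, 0x4b]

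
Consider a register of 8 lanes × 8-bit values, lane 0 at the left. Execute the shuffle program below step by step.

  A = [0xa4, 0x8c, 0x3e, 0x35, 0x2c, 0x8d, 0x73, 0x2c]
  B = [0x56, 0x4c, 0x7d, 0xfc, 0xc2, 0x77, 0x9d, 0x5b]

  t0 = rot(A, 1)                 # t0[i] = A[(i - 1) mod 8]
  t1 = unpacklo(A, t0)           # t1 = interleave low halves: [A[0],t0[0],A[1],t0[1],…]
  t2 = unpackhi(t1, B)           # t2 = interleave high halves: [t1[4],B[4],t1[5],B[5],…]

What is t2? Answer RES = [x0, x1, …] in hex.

→ t0 |2c|a4|8c|3e|35|2c|8d|73|
→ t1 |a4|2c|8c|a4|3e|8c|35|3e|
→ t2 |3e|c2|8c|77|35|9d|3e|5b|

RES = [0x3e, 0xc2, 0x8c, 0x77, 0x35, 0x9d, 0x3e, 0x5b]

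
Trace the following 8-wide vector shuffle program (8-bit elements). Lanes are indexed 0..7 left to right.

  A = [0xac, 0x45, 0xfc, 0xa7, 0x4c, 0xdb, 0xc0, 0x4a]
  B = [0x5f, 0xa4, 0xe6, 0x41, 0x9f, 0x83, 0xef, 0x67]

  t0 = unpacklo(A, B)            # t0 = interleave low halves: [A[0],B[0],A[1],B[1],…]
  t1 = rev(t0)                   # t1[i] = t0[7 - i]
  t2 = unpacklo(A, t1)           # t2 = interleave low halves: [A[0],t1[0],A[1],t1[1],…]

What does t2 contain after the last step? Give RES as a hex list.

RES = [0xac, 0x41, 0x45, 0xa7, 0xfc, 0xe6, 0xa7, 0xfc]

t0 = [0xac, 0x5f, 0x45, 0xa4, 0xfc, 0xe6, 0xa7, 0x41]
t1 = [0x41, 0xa7, 0xe6, 0xfc, 0xa4, 0x45, 0x5f, 0xac]
t2 = [0xac, 0x41, 0x45, 0xa7, 0xfc, 0xe6, 0xa7, 0xfc]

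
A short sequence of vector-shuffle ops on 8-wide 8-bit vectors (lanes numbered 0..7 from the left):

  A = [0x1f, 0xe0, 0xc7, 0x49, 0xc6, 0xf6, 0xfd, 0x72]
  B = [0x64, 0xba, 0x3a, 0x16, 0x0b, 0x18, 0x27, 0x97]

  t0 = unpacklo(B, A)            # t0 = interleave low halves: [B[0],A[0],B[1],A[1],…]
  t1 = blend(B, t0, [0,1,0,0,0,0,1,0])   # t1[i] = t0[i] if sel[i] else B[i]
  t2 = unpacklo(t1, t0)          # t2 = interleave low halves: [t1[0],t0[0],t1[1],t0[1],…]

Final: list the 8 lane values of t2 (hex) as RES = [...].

t0 = [0x64, 0x1f, 0xba, 0xe0, 0x3a, 0xc7, 0x16, 0x49]
t1 = [0x64, 0x1f, 0x3a, 0x16, 0x0b, 0x18, 0x16, 0x97]
t2 = [0x64, 0x64, 0x1f, 0x1f, 0x3a, 0xba, 0x16, 0xe0]

RES = [ 0x64  0x64  0x1f  0x1f  0x3a  0xba  0x16  0xe0 ]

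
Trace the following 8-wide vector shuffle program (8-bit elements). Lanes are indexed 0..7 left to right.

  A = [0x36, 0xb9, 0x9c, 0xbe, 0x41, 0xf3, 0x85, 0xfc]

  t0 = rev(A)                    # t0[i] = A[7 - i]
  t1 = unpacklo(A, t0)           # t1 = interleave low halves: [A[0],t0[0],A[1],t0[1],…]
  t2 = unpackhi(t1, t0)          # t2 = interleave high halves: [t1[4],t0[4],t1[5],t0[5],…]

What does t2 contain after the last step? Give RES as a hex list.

RES = [ 0x9c  0xbe  0xf3  0x9c  0xbe  0xb9  0x41  0x36 ]

t0 = [0xfc, 0x85, 0xf3, 0x41, 0xbe, 0x9c, 0xb9, 0x36]
t1 = [0x36, 0xfc, 0xb9, 0x85, 0x9c, 0xf3, 0xbe, 0x41]
t2 = [0x9c, 0xbe, 0xf3, 0x9c, 0xbe, 0xb9, 0x41, 0x36]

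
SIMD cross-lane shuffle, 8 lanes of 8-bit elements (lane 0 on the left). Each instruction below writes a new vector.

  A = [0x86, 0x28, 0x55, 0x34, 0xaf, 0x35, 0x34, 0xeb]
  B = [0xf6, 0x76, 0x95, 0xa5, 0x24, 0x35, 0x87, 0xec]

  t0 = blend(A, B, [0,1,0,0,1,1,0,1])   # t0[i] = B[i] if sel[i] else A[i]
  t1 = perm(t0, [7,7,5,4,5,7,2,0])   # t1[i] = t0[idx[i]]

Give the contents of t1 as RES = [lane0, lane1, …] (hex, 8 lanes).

t0 = [0x86, 0x76, 0x55, 0x34, 0x24, 0x35, 0x34, 0xec]
t1 = [0xec, 0xec, 0x35, 0x24, 0x35, 0xec, 0x55, 0x86]

RES = [ 0xec  0xec  0x35  0x24  0x35  0xec  0x55  0x86 ]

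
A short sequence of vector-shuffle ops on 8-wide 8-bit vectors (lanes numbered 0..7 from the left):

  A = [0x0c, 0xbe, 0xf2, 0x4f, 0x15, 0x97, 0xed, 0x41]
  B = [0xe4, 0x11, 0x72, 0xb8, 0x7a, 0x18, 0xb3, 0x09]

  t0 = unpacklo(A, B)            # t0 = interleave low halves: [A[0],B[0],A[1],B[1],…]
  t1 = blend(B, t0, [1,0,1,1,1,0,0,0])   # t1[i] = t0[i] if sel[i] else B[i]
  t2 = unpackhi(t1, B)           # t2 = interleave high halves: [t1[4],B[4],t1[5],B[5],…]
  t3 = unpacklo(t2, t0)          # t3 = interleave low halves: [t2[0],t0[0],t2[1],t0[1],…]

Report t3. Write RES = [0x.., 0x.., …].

RES = [ 0xf2  0x0c  0x7a  0xe4  0x18  0xbe  0x18  0x11 ]

→ t0 |0c|e4|be|11|f2|72|4f|b8|
→ t1 |0c|11|be|11|f2|18|b3|09|
→ t2 |f2|7a|18|18|b3|b3|09|09|
→ t3 |f2|0c|7a|e4|18|be|18|11|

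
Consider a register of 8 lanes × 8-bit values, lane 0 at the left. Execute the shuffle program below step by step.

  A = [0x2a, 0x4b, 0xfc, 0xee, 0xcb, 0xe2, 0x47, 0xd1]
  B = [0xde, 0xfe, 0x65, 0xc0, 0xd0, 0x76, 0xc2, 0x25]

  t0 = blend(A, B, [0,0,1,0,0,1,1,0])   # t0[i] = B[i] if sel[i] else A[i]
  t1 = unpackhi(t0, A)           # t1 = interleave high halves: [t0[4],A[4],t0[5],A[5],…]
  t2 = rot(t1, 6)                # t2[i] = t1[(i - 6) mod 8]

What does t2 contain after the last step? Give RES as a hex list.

→ t0 |2a|4b|65|ee|cb|76|c2|d1|
→ t1 |cb|cb|76|e2|c2|47|d1|d1|
→ t2 |76|e2|c2|47|d1|d1|cb|cb|

RES = [0x76, 0xe2, 0xc2, 0x47, 0xd1, 0xd1, 0xcb, 0xcb]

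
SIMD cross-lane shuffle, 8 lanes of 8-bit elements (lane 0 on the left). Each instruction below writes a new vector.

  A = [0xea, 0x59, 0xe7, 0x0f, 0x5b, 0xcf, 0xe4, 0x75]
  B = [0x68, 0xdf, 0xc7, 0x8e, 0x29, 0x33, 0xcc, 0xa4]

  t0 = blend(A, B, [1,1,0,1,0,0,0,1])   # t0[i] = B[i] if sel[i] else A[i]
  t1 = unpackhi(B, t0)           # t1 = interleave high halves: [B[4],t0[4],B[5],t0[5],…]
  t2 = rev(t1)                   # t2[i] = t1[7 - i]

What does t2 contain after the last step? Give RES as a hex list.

RES = [0xa4, 0xa4, 0xe4, 0xcc, 0xcf, 0x33, 0x5b, 0x29]

t0 = [0x68, 0xdf, 0xe7, 0x8e, 0x5b, 0xcf, 0xe4, 0xa4]
t1 = [0x29, 0x5b, 0x33, 0xcf, 0xcc, 0xe4, 0xa4, 0xa4]
t2 = [0xa4, 0xa4, 0xe4, 0xcc, 0xcf, 0x33, 0x5b, 0x29]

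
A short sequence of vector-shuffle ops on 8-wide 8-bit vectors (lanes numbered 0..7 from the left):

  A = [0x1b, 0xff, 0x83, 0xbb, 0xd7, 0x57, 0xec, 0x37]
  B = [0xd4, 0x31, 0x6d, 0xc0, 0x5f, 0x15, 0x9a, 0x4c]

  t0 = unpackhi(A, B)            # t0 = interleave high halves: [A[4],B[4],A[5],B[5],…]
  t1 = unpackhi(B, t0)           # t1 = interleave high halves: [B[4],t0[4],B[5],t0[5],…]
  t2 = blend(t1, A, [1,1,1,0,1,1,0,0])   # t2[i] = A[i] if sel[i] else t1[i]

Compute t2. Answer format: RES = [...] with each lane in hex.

  t0: d7 5f 57 15 ec 9a 37 4c
  t1: 5f ec 15 9a 9a 37 4c 4c
  t2: 1b ff 83 9a d7 57 4c 4c

RES = [0x1b, 0xff, 0x83, 0x9a, 0xd7, 0x57, 0x4c, 0x4c]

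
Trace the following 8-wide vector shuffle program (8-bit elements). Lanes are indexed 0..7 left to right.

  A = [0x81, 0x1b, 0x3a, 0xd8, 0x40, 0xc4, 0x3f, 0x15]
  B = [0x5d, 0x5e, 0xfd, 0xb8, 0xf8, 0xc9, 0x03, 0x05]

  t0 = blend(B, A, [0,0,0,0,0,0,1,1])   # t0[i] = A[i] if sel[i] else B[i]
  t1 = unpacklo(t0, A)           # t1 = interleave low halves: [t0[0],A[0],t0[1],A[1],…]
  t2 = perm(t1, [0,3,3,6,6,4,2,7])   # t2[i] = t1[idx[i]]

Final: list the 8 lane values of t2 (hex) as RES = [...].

RES = [ 0x5d  0x1b  0x1b  0xb8  0xb8  0xfd  0x5e  0xd8 ]

  t0: 5d 5e fd b8 f8 c9 3f 15
  t1: 5d 81 5e 1b fd 3a b8 d8
  t2: 5d 1b 1b b8 b8 fd 5e d8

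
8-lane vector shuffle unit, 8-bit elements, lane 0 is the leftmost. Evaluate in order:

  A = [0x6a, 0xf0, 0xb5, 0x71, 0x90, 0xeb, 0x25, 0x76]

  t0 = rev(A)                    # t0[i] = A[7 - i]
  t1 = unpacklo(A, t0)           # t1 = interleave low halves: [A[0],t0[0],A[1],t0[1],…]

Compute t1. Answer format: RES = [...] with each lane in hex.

→ t0 |76|25|eb|90|71|b5|f0|6a|
→ t1 |6a|76|f0|25|b5|eb|71|90|

RES = [ 0x6a  0x76  0xf0  0x25  0xb5  0xeb  0x71  0x90 ]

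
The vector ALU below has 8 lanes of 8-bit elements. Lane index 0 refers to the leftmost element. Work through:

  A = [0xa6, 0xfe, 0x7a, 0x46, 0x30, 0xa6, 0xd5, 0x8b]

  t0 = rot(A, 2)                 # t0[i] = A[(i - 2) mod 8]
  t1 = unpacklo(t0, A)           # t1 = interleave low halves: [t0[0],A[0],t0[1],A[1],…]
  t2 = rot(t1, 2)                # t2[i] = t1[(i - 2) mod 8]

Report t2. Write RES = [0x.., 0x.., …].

RES = [0xfe, 0x46, 0xd5, 0xa6, 0x8b, 0xfe, 0xa6, 0x7a]

→ t0 |d5|8b|a6|fe|7a|46|30|a6|
→ t1 |d5|a6|8b|fe|a6|7a|fe|46|
→ t2 |fe|46|d5|a6|8b|fe|a6|7a|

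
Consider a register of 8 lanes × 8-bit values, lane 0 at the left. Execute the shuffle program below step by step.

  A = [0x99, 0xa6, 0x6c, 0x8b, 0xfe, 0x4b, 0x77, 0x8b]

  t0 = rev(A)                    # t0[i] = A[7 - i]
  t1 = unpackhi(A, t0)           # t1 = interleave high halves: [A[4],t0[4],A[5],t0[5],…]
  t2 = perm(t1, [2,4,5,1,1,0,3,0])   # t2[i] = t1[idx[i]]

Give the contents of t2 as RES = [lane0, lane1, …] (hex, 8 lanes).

→ t0 |8b|77|4b|fe|8b|6c|a6|99|
→ t1 |fe|8b|4b|6c|77|a6|8b|99|
→ t2 |4b|77|a6|8b|8b|fe|6c|fe|

RES = [0x4b, 0x77, 0xa6, 0x8b, 0x8b, 0xfe, 0x6c, 0xfe]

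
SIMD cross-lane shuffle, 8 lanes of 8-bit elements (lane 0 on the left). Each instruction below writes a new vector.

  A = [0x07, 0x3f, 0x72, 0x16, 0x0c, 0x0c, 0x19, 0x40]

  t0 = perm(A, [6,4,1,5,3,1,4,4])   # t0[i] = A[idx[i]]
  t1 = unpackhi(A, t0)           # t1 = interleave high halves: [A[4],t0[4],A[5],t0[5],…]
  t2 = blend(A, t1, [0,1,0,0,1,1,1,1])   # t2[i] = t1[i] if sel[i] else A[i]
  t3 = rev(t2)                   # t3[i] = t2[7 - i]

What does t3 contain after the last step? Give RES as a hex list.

→ t0 |19|0c|3f|0c|16|3f|0c|0c|
→ t1 |0c|16|0c|3f|19|0c|40|0c|
→ t2 |07|16|72|16|19|0c|40|0c|
→ t3 |0c|40|0c|19|16|72|16|07|

RES = [ 0x0c  0x40  0x0c  0x19  0x16  0x72  0x16  0x07 ]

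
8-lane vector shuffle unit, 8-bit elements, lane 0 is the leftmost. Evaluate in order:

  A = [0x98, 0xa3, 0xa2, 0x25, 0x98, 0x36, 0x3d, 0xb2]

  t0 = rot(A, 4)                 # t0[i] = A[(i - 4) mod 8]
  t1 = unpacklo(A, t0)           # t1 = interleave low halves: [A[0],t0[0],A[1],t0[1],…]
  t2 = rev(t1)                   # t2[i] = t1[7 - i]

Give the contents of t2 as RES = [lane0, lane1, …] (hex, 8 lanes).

t0 = [0x98, 0x36, 0x3d, 0xb2, 0x98, 0xa3, 0xa2, 0x25]
t1 = [0x98, 0x98, 0xa3, 0x36, 0xa2, 0x3d, 0x25, 0xb2]
t2 = [0xb2, 0x25, 0x3d, 0xa2, 0x36, 0xa3, 0x98, 0x98]

RES = [0xb2, 0x25, 0x3d, 0xa2, 0x36, 0xa3, 0x98, 0x98]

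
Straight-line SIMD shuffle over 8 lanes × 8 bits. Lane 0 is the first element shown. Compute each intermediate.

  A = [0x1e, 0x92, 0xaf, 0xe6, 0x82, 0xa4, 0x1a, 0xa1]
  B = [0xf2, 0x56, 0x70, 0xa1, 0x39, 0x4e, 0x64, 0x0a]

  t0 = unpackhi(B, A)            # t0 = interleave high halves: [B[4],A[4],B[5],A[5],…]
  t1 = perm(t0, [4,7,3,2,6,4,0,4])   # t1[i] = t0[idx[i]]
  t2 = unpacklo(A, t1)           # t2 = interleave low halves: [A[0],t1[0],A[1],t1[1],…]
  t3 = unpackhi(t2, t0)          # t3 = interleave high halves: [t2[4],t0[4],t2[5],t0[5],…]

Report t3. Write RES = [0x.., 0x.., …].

→ t0 |39|82|4e|a4|64|1a|0a|a1|
→ t1 |64|a1|a4|4e|0a|64|39|64|
→ t2 |1e|64|92|a1|af|a4|e6|4e|
→ t3 |af|64|a4|1a|e6|0a|4e|a1|

RES = [0xaf, 0x64, 0xa4, 0x1a, 0xe6, 0x0a, 0x4e, 0xa1]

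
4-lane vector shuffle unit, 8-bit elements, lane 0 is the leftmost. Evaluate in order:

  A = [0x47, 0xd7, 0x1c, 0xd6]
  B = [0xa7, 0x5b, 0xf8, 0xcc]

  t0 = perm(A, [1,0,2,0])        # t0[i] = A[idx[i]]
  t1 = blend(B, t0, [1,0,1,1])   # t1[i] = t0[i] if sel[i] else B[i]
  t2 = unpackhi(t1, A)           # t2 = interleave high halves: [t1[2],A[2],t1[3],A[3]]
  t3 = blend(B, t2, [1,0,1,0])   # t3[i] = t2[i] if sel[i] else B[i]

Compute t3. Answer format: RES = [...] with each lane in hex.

RES = [0x1c, 0x5b, 0x47, 0xcc]

  t0: d7 47 1c 47
  t1: d7 5b 1c 47
  t2: 1c 1c 47 d6
  t3: 1c 5b 47 cc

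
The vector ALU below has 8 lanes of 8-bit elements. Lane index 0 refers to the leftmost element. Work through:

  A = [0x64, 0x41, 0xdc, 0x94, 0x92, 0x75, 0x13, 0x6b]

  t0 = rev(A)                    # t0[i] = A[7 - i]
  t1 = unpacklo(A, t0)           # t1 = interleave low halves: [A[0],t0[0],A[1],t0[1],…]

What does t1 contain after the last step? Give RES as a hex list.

→ t0 |6b|13|75|92|94|dc|41|64|
→ t1 |64|6b|41|13|dc|75|94|92|

RES = [ 0x64  0x6b  0x41  0x13  0xdc  0x75  0x94  0x92 ]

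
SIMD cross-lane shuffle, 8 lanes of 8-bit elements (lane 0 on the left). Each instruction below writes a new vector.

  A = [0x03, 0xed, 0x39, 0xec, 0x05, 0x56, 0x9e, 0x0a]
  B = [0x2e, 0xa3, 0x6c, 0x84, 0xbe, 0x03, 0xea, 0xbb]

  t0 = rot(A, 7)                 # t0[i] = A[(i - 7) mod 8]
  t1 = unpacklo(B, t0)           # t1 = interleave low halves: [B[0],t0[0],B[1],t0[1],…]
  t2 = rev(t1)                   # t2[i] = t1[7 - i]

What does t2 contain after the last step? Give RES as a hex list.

t0 = [0xed, 0x39, 0xec, 0x05, 0x56, 0x9e, 0x0a, 0x03]
t1 = [0x2e, 0xed, 0xa3, 0x39, 0x6c, 0xec, 0x84, 0x05]
t2 = [0x05, 0x84, 0xec, 0x6c, 0x39, 0xa3, 0xed, 0x2e]

RES = [0x05, 0x84, 0xec, 0x6c, 0x39, 0xa3, 0xed, 0x2e]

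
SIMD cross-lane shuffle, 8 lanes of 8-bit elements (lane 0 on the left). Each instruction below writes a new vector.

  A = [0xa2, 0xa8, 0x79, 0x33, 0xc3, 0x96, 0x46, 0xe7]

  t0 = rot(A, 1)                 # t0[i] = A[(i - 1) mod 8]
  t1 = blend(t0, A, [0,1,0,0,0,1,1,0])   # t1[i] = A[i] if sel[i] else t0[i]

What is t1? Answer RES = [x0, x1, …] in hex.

t0 = [0xe7, 0xa2, 0xa8, 0x79, 0x33, 0xc3, 0x96, 0x46]
t1 = [0xe7, 0xa8, 0xa8, 0x79, 0x33, 0x96, 0x46, 0x46]

RES = [ 0xe7  0xa8  0xa8  0x79  0x33  0x96  0x46  0x46 ]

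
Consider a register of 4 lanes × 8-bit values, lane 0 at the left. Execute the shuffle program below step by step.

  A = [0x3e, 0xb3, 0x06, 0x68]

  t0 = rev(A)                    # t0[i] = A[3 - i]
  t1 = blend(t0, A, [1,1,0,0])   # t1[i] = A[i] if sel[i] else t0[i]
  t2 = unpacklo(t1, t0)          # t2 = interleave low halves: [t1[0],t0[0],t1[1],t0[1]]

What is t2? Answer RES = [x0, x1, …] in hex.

→ t0 |68|06|b3|3e|
→ t1 |3e|b3|b3|3e|
→ t2 |3e|68|b3|06|

RES = [ 0x3e  0x68  0xb3  0x06 ]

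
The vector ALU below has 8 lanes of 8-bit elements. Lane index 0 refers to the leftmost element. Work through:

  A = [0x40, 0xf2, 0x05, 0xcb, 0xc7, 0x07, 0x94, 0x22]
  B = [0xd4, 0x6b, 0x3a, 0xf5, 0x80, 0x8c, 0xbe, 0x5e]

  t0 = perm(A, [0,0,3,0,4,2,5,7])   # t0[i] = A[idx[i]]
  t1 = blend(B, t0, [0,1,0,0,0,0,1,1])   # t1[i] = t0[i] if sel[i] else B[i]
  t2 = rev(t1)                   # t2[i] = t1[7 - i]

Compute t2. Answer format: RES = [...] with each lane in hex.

→ t0 |40|40|cb|40|c7|05|07|22|
→ t1 |d4|40|3a|f5|80|8c|07|22|
→ t2 |22|07|8c|80|f5|3a|40|d4|

RES = [ 0x22  0x07  0x8c  0x80  0xf5  0x3a  0x40  0xd4 ]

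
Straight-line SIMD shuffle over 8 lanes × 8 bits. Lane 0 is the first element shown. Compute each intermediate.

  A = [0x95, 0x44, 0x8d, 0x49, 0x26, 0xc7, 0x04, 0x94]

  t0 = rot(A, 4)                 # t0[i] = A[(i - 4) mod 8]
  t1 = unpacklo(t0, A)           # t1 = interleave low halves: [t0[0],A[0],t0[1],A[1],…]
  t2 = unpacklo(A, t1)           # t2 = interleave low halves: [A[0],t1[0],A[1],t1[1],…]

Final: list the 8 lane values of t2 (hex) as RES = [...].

  t0: 26 c7 04 94 95 44 8d 49
  t1: 26 95 c7 44 04 8d 94 49
  t2: 95 26 44 95 8d c7 49 44

RES = [ 0x95  0x26  0x44  0x95  0x8d  0xc7  0x49  0x44 ]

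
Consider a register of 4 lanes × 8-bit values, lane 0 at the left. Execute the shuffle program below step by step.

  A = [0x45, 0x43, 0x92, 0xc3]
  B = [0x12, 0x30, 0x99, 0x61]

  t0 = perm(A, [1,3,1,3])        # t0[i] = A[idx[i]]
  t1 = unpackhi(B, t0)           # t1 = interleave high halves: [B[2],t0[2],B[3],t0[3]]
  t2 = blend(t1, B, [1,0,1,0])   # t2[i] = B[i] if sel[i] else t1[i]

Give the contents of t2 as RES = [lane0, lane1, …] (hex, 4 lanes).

RES = [0x12, 0x43, 0x99, 0xc3]

t0 = [0x43, 0xc3, 0x43, 0xc3]
t1 = [0x99, 0x43, 0x61, 0xc3]
t2 = [0x12, 0x43, 0x99, 0xc3]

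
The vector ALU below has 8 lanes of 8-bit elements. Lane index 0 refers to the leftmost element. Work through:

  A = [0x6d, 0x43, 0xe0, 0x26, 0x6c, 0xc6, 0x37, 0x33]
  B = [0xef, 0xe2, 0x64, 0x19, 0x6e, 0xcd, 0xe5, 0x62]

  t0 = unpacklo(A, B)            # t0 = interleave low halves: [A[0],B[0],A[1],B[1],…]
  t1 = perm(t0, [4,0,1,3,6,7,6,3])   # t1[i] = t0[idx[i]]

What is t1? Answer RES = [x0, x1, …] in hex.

t0 = [0x6d, 0xef, 0x43, 0xe2, 0xe0, 0x64, 0x26, 0x19]
t1 = [0xe0, 0x6d, 0xef, 0xe2, 0x26, 0x19, 0x26, 0xe2]

RES = [0xe0, 0x6d, 0xef, 0xe2, 0x26, 0x19, 0x26, 0xe2]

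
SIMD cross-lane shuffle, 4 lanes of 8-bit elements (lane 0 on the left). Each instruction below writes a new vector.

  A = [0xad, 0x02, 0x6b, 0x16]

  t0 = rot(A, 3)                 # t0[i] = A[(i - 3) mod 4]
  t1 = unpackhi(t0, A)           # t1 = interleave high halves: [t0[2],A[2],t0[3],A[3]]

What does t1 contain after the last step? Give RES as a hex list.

RES = [ 0x16  0x6b  0xad  0x16 ]

t0 = [0x02, 0x6b, 0x16, 0xad]
t1 = [0x16, 0x6b, 0xad, 0x16]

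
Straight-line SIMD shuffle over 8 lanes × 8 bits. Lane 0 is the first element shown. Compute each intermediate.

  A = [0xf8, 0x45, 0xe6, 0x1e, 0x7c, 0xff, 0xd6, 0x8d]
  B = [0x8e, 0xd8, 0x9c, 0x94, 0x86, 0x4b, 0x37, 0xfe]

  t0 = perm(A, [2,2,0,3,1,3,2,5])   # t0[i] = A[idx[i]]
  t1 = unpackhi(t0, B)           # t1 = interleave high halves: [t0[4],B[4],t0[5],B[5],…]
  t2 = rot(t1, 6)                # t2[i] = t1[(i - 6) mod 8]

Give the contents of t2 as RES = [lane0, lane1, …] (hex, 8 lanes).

  t0: e6 e6 f8 1e 45 1e e6 ff
  t1: 45 86 1e 4b e6 37 ff fe
  t2: 1e 4b e6 37 ff fe 45 86

RES = [0x1e, 0x4b, 0xe6, 0x37, 0xff, 0xfe, 0x45, 0x86]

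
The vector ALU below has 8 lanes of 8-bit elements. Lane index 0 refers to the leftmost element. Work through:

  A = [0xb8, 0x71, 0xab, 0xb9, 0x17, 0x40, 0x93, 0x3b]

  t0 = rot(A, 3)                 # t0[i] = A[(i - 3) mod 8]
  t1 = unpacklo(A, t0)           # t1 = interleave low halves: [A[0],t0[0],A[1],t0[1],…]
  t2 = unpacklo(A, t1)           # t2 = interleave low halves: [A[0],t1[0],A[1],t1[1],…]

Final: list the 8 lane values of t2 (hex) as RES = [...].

RES = [ 0xb8  0xb8  0x71  0x40  0xab  0x71  0xb9  0x93 ]

t0 = [0x40, 0x93, 0x3b, 0xb8, 0x71, 0xab, 0xb9, 0x17]
t1 = [0xb8, 0x40, 0x71, 0x93, 0xab, 0x3b, 0xb9, 0xb8]
t2 = [0xb8, 0xb8, 0x71, 0x40, 0xab, 0x71, 0xb9, 0x93]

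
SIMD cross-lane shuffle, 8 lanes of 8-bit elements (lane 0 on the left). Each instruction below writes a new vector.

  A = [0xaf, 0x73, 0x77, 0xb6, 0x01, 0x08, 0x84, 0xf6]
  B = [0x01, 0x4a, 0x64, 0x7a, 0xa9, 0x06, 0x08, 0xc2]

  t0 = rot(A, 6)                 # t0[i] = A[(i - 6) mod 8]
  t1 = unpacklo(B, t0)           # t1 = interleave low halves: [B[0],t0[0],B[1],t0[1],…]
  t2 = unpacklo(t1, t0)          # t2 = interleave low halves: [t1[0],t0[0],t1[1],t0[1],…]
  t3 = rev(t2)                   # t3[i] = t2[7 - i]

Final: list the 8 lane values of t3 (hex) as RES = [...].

→ t0 |77|b6|01|08|84|f6|af|73|
→ t1 |01|77|4a|b6|64|01|7a|08|
→ t2 |01|77|77|b6|4a|01|b6|08|
→ t3 |08|b6|01|4a|b6|77|77|01|

RES = [ 0x08  0xb6  0x01  0x4a  0xb6  0x77  0x77  0x01 ]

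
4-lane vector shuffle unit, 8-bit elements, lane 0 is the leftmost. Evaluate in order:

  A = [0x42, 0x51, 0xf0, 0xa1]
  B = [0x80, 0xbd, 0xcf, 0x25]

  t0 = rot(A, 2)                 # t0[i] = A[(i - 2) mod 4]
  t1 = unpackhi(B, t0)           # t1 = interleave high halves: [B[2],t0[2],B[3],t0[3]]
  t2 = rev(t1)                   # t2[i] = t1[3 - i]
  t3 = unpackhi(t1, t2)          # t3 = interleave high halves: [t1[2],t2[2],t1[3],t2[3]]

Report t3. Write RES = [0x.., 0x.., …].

RES = [ 0x25  0x42  0x51  0xcf ]

  t0: f0 a1 42 51
  t1: cf 42 25 51
  t2: 51 25 42 cf
  t3: 25 42 51 cf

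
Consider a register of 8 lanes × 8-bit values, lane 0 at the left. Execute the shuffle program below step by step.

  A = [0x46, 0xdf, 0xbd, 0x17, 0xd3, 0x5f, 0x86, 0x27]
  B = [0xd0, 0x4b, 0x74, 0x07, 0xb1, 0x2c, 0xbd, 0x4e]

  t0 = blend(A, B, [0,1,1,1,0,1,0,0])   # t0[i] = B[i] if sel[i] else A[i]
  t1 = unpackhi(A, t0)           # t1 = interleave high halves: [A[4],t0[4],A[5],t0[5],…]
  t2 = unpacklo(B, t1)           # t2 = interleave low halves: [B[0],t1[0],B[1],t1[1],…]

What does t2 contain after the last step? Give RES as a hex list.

RES = [ 0xd0  0xd3  0x4b  0xd3  0x74  0x5f  0x07  0x2c ]

  t0: 46 4b 74 07 d3 2c 86 27
  t1: d3 d3 5f 2c 86 86 27 27
  t2: d0 d3 4b d3 74 5f 07 2c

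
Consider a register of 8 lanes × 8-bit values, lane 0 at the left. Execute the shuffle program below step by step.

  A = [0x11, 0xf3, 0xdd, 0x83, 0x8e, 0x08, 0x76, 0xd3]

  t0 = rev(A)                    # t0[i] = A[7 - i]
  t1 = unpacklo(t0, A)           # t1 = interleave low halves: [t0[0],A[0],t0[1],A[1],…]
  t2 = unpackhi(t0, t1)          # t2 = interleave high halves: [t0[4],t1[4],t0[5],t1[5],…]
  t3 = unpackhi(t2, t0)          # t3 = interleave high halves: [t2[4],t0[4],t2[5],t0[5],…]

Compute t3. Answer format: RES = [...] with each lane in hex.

  t0: d3 76 08 8e 83 dd f3 11
  t1: d3 11 76 f3 08 dd 8e 83
  t2: 83 08 dd dd f3 8e 11 83
  t3: f3 83 8e dd 11 f3 83 11

RES = [ 0xf3  0x83  0x8e  0xdd  0x11  0xf3  0x83  0x11 ]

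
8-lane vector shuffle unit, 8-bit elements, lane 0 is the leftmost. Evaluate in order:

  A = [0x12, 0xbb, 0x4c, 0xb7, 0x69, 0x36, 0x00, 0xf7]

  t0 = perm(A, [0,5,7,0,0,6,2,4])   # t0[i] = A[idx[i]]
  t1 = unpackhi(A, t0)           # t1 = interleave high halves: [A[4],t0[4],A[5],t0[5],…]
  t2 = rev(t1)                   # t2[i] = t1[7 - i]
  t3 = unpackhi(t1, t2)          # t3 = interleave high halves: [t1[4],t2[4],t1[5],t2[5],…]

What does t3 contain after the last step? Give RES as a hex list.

t0 = [0x12, 0x36, 0xf7, 0x12, 0x12, 0x00, 0x4c, 0x69]
t1 = [0x69, 0x12, 0x36, 0x00, 0x00, 0x4c, 0xf7, 0x69]
t2 = [0x69, 0xf7, 0x4c, 0x00, 0x00, 0x36, 0x12, 0x69]
t3 = [0x00, 0x00, 0x4c, 0x36, 0xf7, 0x12, 0x69, 0x69]

RES = [0x00, 0x00, 0x4c, 0x36, 0xf7, 0x12, 0x69, 0x69]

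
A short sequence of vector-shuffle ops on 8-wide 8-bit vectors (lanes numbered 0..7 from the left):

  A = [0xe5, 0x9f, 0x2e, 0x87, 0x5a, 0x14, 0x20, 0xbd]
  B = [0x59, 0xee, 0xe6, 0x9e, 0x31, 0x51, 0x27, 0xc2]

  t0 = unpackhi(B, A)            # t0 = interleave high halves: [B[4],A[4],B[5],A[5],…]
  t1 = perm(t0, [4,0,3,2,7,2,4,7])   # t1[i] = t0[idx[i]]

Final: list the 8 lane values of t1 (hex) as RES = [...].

RES = [ 0x27  0x31  0x14  0x51  0xbd  0x51  0x27  0xbd ]

→ t0 |31|5a|51|14|27|20|c2|bd|
→ t1 |27|31|14|51|bd|51|27|bd|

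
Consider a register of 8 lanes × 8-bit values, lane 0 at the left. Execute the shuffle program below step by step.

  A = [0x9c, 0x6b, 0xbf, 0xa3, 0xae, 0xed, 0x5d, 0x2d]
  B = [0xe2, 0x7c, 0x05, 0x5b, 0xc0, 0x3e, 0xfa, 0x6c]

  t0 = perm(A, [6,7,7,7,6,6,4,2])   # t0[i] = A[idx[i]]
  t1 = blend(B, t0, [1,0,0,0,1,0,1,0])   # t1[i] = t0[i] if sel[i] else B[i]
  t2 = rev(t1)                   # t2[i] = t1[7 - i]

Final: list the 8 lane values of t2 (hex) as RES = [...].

RES = [0x6c, 0xae, 0x3e, 0x5d, 0x5b, 0x05, 0x7c, 0x5d]

→ t0 |5d|2d|2d|2d|5d|5d|ae|bf|
→ t1 |5d|7c|05|5b|5d|3e|ae|6c|
→ t2 |6c|ae|3e|5d|5b|05|7c|5d|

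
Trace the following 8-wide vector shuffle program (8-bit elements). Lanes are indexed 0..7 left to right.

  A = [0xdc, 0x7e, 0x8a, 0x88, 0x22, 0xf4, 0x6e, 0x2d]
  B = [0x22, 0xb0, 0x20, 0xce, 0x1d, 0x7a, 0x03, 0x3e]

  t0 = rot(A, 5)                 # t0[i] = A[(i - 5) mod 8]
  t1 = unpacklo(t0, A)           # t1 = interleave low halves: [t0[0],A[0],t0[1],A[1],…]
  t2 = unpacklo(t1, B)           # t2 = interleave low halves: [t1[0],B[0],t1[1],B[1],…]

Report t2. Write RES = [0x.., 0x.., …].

RES = [0x88, 0x22, 0xdc, 0xb0, 0x22, 0x20, 0x7e, 0xce]

t0 = [0x88, 0x22, 0xf4, 0x6e, 0x2d, 0xdc, 0x7e, 0x8a]
t1 = [0x88, 0xdc, 0x22, 0x7e, 0xf4, 0x8a, 0x6e, 0x88]
t2 = [0x88, 0x22, 0xdc, 0xb0, 0x22, 0x20, 0x7e, 0xce]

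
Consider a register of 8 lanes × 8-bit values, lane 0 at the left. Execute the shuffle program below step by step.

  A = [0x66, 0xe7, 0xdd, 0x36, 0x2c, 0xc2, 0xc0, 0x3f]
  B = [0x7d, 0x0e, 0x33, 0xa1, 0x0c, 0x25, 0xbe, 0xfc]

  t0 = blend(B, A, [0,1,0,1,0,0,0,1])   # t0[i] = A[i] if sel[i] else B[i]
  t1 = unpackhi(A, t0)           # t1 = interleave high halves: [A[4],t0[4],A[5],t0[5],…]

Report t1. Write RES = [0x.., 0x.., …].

RES = [0x2c, 0x0c, 0xc2, 0x25, 0xc0, 0xbe, 0x3f, 0x3f]

t0 = [0x7d, 0xe7, 0x33, 0x36, 0x0c, 0x25, 0xbe, 0x3f]
t1 = [0x2c, 0x0c, 0xc2, 0x25, 0xc0, 0xbe, 0x3f, 0x3f]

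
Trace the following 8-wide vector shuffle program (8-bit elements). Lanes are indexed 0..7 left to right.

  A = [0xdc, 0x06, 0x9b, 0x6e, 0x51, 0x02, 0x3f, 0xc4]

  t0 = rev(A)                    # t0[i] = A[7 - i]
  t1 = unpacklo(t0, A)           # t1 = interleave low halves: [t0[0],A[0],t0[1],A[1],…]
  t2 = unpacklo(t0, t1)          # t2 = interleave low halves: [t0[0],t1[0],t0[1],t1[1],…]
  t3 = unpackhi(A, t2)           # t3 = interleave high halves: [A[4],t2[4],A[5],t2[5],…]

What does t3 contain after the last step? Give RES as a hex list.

→ t0 |c4|3f|02|51|6e|9b|06|dc|
→ t1 |c4|dc|3f|06|02|9b|51|6e|
→ t2 |c4|c4|3f|dc|02|3f|51|06|
→ t3 |51|02|02|3f|3f|51|c4|06|

RES = [ 0x51  0x02  0x02  0x3f  0x3f  0x51  0xc4  0x06 ]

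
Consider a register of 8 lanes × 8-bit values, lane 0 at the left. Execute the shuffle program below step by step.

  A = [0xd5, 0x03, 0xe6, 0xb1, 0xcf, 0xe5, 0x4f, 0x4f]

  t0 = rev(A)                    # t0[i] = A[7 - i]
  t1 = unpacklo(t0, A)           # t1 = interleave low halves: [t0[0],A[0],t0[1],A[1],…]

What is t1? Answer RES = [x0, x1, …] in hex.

t0 = [0x4f, 0x4f, 0xe5, 0xcf, 0xb1, 0xe6, 0x03, 0xd5]
t1 = [0x4f, 0xd5, 0x4f, 0x03, 0xe5, 0xe6, 0xcf, 0xb1]

RES = [0x4f, 0xd5, 0x4f, 0x03, 0xe5, 0xe6, 0xcf, 0xb1]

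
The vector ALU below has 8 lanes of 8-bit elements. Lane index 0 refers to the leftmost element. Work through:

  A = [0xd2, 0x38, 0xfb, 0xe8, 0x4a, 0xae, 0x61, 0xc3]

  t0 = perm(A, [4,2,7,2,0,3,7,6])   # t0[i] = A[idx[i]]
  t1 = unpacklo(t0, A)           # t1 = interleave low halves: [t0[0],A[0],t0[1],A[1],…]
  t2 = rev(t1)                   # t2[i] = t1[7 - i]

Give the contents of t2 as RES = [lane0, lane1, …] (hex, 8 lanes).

RES = [0xe8, 0xfb, 0xfb, 0xc3, 0x38, 0xfb, 0xd2, 0x4a]

→ t0 |4a|fb|c3|fb|d2|e8|c3|61|
→ t1 |4a|d2|fb|38|c3|fb|fb|e8|
→ t2 |e8|fb|fb|c3|38|fb|d2|4a|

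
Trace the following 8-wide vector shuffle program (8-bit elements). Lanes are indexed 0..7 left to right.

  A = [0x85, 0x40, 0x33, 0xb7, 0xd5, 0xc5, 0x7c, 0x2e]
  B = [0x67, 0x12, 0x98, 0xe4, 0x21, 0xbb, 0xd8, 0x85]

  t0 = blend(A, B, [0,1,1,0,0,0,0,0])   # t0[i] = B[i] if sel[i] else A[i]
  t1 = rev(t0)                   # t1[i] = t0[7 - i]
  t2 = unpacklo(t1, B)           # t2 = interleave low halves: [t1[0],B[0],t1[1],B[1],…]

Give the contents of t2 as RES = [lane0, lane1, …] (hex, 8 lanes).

t0 = [0x85, 0x12, 0x98, 0xb7, 0xd5, 0xc5, 0x7c, 0x2e]
t1 = [0x2e, 0x7c, 0xc5, 0xd5, 0xb7, 0x98, 0x12, 0x85]
t2 = [0x2e, 0x67, 0x7c, 0x12, 0xc5, 0x98, 0xd5, 0xe4]

RES = [ 0x2e  0x67  0x7c  0x12  0xc5  0x98  0xd5  0xe4 ]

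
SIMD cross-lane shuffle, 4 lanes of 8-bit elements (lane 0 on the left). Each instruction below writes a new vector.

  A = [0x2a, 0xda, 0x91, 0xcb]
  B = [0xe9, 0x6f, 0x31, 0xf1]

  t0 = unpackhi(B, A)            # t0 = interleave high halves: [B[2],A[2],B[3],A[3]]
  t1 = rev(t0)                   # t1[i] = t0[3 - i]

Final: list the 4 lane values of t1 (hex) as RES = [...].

RES = [ 0xcb  0xf1  0x91  0x31 ]

  t0: 31 91 f1 cb
  t1: cb f1 91 31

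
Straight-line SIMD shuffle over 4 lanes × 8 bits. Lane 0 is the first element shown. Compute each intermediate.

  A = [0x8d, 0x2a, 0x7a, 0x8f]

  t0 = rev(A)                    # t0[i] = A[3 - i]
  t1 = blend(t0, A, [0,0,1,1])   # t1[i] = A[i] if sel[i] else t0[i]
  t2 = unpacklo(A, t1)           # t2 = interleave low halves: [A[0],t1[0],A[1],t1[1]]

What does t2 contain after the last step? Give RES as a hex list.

RES = [ 0x8d  0x8f  0x2a  0x7a ]

  t0: 8f 7a 2a 8d
  t1: 8f 7a 7a 8f
  t2: 8d 8f 2a 7a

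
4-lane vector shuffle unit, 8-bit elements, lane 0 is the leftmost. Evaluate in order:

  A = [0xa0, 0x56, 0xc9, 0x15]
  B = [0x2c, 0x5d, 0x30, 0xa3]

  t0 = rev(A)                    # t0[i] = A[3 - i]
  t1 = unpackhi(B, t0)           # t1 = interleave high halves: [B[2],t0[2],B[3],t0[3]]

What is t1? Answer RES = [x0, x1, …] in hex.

RES = [0x30, 0x56, 0xa3, 0xa0]

t0 = [0x15, 0xc9, 0x56, 0xa0]
t1 = [0x30, 0x56, 0xa3, 0xa0]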